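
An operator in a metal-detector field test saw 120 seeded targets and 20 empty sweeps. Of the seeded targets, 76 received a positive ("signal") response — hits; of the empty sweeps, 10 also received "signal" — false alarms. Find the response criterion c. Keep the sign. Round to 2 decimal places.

c = -0.17

H = 76/120 = 0.6333
FA = 10/20 = 0.5000
Φ⁻¹(H) = Φ⁻¹(0.6333) = 0.3406
Φ⁻¹(FA) = Φ⁻¹(0.5000) = 0.0000
c = −½·[z(H) + z(FA)] = −0.5 × (0.3406 + 0.0000) = -0.1703
c < 0: the operator has a liberal response bias.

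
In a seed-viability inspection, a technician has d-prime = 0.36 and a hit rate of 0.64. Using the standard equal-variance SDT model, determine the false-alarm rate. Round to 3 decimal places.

false-alarm rate = 0.499

z(hit rate) = z(0.64) = 0.3585
z(FA) = z(H) − d' = 0.3585 − 0.36 = -0.0015
false-alarm rate = Φ(-0.0015) = 0.4994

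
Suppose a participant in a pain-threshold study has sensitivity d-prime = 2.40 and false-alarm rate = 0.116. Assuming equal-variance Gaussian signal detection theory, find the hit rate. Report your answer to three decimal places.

hit rate = 0.886

z(false-alarm rate) = z(0.116) = -1.1952
z(H) = z(FA) + d' = -1.1952 + 2.40 = 1.2048
hit rate = Φ(1.2048) = 0.8859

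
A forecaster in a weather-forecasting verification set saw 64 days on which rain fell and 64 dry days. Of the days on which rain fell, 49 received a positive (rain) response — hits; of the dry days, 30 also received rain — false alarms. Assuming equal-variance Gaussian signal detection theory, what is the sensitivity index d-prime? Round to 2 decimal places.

d-prime = 0.80

H = 49/64 = 0.7656
FA = 30/64 = 0.4688
z(H) = 0.7244
z(FA) = -0.0783
d' = z(H) − z(FA) = 0.7244 − (-0.0783) = 0.8027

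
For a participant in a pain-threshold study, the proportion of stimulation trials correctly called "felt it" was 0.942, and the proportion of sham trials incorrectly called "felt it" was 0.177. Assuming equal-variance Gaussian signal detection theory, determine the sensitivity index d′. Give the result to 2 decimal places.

z(H) = 1.5718
z(FA) = -0.9269
d' = z(H) − z(FA) = 1.5718 − (-0.9269) = 2.4987

d′ = 2.50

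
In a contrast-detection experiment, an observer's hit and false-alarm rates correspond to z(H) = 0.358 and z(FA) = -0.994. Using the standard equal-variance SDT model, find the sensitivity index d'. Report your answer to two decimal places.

d' = 1.35

d' = z(H) − z(FA) = 0.358 − (-0.994) = 1.352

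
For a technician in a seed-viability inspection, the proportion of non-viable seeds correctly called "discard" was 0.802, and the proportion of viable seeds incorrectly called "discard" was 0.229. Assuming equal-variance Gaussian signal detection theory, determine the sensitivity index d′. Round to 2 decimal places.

d′ = 1.59

z(0.802) = 0.849, z(0.229) = -0.742
d' = z(H) − z(FA) = 0.849 − (-0.742) = 1.591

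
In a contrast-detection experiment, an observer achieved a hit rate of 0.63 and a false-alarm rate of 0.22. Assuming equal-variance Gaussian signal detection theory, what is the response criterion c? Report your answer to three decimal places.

z(H) = z(0.63) = 0.3319
z(FA) = z(0.22) = -0.7722
c = −½·[z(H) + z(FA)] = −0.5 × (0.3319 + (-0.7722)) = 0.22015
c > 0: the observer has a conservative response bias.

c = 0.220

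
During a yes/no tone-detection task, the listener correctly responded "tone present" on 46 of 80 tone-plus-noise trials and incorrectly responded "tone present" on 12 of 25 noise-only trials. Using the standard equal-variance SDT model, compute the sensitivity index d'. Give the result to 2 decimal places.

H = 46/80 = 0.5750
FA = 12/25 = 0.4800
z(H) = z(0.5750) = 0.189
z(FA) = z(0.4800) = -0.050
d' = z(H) − z(FA) = 0.189 − (-0.050) = 0.239

d' = 0.24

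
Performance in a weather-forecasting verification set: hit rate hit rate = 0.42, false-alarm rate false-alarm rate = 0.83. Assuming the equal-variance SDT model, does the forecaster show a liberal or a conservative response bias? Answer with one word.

liberal

z(H) = -0.202, z(FA) = 0.954
c = −½·(z(H) + z(FA)) = -0.376
c < 0 → liberal criterion (biased toward responding “yes”).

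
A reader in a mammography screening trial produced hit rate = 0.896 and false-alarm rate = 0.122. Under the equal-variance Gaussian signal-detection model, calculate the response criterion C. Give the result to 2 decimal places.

C = -0.05

Φ⁻¹(0.896) = 1.2591, Φ⁻¹(0.122) = -1.1650
c = −½·[z(H) + z(FA)] = −0.5 × (1.2591 + (-1.1650)) = -0.04705
c < 0: the reader has a liberal response bias.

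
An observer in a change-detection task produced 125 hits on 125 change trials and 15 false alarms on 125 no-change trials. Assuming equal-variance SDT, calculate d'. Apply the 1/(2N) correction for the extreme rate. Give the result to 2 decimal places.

The hit rate is 125/125 = 1, so apply the 1/(2N) correction: H → 1 − 1/(2·125) = 0.99600.
z(H) = z(0.99600) = 2.652
z(FA) = z(0.12000) = -1.175
d' = 2.652 − (-1.175) = 3.827

d' = 3.83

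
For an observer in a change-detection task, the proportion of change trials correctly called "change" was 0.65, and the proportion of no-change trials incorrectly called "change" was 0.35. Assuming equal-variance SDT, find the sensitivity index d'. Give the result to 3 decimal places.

z(H) = z(0.65) = 0.3853
z(FA) = z(0.35) = -0.3853
d' = z(H) − z(FA) = 0.3853 − (-0.3853) = 0.7706

d' = 0.771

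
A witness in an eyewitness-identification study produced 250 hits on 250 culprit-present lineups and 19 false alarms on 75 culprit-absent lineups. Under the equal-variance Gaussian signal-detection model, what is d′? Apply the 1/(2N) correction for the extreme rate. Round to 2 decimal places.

The hit rate is 250/250 = 1, so apply the 1/(2N) correction: H → 1 − 1/(2·250) = 0.99800.
z(H) = z(0.99800) = 2.878
z(FA) = z(0.25333) = -0.664
d' = 2.878 − (-0.664) = 3.542

d′ = 3.54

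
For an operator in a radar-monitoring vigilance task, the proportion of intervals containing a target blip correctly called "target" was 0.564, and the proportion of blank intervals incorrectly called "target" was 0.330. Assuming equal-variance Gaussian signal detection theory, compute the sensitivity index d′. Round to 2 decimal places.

Φ⁻¹(0.564) = 0.1611, Φ⁻¹(0.330) = -0.4399
d' = z(H) − z(FA) = 0.1611 − (-0.4399) = 0.6010

d′ = 0.60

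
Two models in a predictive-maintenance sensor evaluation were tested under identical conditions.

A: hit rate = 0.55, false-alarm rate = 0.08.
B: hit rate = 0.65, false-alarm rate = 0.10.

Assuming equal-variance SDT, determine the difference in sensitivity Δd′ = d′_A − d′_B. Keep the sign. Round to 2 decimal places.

A: z(0.55) = 0.126, z(0.08) = -1.405, d' = 1.531
B: z(0.65) = 0.385, z(0.10) = -1.282, d' = 1.667
Δd' = d'_A − d'_B = 1.531 − 1.667 = -0.136
B has the higher sensitivity.

Δd′ = -0.14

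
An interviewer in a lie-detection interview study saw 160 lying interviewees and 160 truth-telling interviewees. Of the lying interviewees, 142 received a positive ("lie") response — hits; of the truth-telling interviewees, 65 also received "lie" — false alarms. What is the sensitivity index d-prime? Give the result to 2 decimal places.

H = 142/160 = 0.8875
FA = 65/160 = 0.4062
Φ⁻¹(H) = 1.2133
Φ⁻¹(FA) = -0.2373
d' = z(H) − z(FA) = 1.2133 − (-0.2373) = 1.4506

d-prime = 1.45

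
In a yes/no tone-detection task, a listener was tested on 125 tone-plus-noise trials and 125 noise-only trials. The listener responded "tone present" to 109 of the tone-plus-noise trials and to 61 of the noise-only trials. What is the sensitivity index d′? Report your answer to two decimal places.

H = 109/125 = 0.8720
FA = 61/125 = 0.4880
Φ⁻¹(H) = Φ⁻¹(0.8720) = 1.1359
Φ⁻¹(FA) = Φ⁻¹(0.4880) = -0.0301
d' = z(H) − z(FA) = 1.1359 − (-0.0301) = 1.1660

d′ = 1.17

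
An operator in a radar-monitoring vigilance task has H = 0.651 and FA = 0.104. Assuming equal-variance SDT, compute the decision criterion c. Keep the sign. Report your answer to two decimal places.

z(H) = z(0.651) = 0.388
z(FA) = z(0.104) = -1.259
c = −½·[z(H) + z(FA)] = −0.5 × (0.388 + (-1.259)) = 0.4355
c > 0: the operator has a conservative response bias.

c = 0.44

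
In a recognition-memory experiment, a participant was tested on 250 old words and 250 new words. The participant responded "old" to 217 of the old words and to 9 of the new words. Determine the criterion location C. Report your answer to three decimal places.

H = 217/250 = 0.8680
FA = 9/250 = 0.0360
z(H) = z(0.8680) = 1.1170
z(FA) = z(0.0360) = -1.7991
c = −½·[z(H) + z(FA)] = −0.5 × (1.1170 + (-1.7991)) = 0.34105
c > 0: the participant has a conservative response bias.

C = 0.341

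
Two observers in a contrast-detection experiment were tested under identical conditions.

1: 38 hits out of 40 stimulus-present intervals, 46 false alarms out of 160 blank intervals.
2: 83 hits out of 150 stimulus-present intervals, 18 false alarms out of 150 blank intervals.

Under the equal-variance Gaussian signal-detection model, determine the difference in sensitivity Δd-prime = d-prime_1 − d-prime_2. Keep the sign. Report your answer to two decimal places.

1: z(0.9500) = 1.645, z(0.2875) = -0.561, d' = 2.206
2: z(0.5533) = 0.134, z(0.1200) = -1.175, d' = 1.309
Δd' = d'_1 − d'_2 = 2.206 − 1.309 = 0.897
1 has the higher sensitivity.

Δd-prime = 0.90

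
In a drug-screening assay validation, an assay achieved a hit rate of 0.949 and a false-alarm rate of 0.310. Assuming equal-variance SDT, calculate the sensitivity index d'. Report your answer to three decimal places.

z(H) = z(0.949) = 1.6352
z(FA) = z(0.310) = -0.4959
d' = z(H) − z(FA) = 1.6352 − (-0.4959) = 2.1311

d' = 2.131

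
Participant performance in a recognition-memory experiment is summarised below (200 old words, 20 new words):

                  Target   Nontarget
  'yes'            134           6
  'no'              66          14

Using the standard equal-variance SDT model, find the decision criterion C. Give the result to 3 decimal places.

C = 0.042

H = 134/200 = 0.6700
FA = 6/20 = 0.3000
z(H) = z(0.6700) = 0.4399
z(FA) = z(0.3000) = -0.5244
c = −½·[z(H) + z(FA)] = −0.5 × (0.4399 + (-0.5244)) = 0.04225
c > 0: the participant has a conservative response bias.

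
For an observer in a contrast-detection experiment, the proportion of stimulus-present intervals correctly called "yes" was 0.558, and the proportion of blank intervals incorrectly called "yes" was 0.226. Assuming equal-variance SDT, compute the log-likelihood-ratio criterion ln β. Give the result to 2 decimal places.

Φ⁻¹(H) = 0.146
Φ⁻¹(FA) = -0.752
ln β = −½·[z(H)² − z(FA)²] = −0.5 × (0.021 − 0.566) = 0.2725

ln β = 0.27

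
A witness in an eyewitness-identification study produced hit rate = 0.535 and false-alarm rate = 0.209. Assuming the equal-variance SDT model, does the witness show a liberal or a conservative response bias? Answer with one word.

z(H) = 0.088, z(FA) = -0.810
c = −½·(z(H) + z(FA)) = 0.361
c > 0 → conservative criterion (biased toward responding “no”).

conservative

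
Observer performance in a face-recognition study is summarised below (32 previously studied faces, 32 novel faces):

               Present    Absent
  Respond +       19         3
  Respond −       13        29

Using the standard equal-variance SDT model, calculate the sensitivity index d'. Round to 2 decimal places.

d' = 1.56

H = 19/32 = 0.5938
FA = 3/32 = 0.0938
Φ⁻¹(H) = 0.2373
Φ⁻¹(FA) = -1.3177
d' = z(H) − z(FA) = 0.2373 − (-1.3177) = 1.5550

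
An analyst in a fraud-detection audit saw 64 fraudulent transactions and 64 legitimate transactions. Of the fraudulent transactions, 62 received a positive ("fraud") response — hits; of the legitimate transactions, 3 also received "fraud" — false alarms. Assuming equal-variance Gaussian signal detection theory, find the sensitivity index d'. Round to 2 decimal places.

H = 62/64 = 0.9688
FA = 3/64 = 0.0469
z(0.9688) = 1.8634, z(0.0469) = -1.6757
d' = z(H) − z(FA) = 1.8634 − (-1.6757) = 3.5391

d' = 3.54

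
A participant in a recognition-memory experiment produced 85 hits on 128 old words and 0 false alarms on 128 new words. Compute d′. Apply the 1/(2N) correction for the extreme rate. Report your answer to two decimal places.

The false-alarm rate is 0/128 = 0, so apply the 1/(2N) correction: FA → 1/(2·128) = 0.00391.
z(H) = z(0.66406) = 0.424
z(FA) = z(0.00391) = -2.660
d' = 0.424 − (-2.660) = 3.084

d′ = 3.08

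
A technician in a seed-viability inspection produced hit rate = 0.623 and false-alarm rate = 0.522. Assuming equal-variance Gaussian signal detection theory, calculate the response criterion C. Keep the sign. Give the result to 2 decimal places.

C = -0.18

z(H) = z(0.623) = 0.3134
z(FA) = z(0.522) = 0.0552
c = −½·[z(H) + z(FA)] = −0.5 × (0.3134 + 0.0552) = -0.1843
c < 0: the technician has a liberal response bias.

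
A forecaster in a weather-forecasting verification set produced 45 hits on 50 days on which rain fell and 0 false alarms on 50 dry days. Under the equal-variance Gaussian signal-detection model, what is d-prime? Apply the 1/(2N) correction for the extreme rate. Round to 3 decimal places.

d-prime = 3.608

The false-alarm rate is 0/50 = 0, so apply the 1/(2N) correction: FA → 1/(2·50) = 0.01000.
z(H) = z(0.90000) = 1.2816
z(FA) = z(0.01000) = -2.3263
d' = 1.2816 − (-2.3263) = 3.6079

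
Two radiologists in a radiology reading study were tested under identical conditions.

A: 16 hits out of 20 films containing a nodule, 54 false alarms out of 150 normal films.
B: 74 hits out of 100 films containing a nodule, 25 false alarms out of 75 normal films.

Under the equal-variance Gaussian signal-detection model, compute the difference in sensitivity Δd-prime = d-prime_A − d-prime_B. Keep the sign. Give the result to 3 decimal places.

A: z(0.8000) = 0.8416, z(0.3600) = -0.3585, d' = 1.2001
B: z(0.7400) = 0.6433, z(0.3333) = -0.4308, d' = 1.0741
Δd' = d'_A − d'_B = 1.2001 − 1.0741 = 0.1260
A has the higher sensitivity.

Δd-prime = 0.126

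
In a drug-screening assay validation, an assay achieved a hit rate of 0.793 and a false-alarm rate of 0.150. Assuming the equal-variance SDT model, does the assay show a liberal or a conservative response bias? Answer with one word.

z(H) = 0.817, z(FA) = -1.036
c = −½·(z(H) + z(FA)) = 0.1095
c > 0 → conservative criterion (biased toward responding “no”).

conservative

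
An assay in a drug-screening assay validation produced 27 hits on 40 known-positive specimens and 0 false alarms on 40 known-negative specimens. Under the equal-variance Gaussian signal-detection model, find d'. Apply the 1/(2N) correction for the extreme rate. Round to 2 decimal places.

The false-alarm rate is 0/40 = 0, so apply the 1/(2N) correction: FA → 1/(2·40) = 0.01250.
z(H) = z(0.67500) = 0.454
z(FA) = z(0.01250) = -2.241
d' = 0.454 − (-2.241) = 2.695

d' = 2.70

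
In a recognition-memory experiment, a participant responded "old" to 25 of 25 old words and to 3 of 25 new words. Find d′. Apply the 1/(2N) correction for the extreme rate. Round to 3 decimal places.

The hit rate is 25/25 = 1, so apply the 1/(2N) correction: H → 1 − 1/(2·25) = 0.98000.
z(H) = z(0.98000) = 2.0537
z(FA) = z(0.12000) = -1.1750
d' = 2.0537 − (-1.1750) = 3.2287

d′ = 3.229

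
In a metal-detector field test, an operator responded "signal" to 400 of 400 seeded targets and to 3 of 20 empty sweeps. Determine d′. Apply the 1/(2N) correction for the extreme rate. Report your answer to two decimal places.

d′ = 4.06

The hit rate is 400/400 = 1, so apply the 1/(2N) correction: H → 1 − 1/(2·400) = 0.99875.
z(H) = z(0.99875) = 3.023
z(FA) = z(0.15000) = -1.036
d' = 3.023 − (-1.036) = 4.059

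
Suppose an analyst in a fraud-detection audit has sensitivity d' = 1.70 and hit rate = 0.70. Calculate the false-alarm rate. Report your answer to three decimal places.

false-alarm rate = 0.120

z(hit rate) = z(0.70) = 0.5244
z(FA) = z(H) − d' = 0.5244 − 1.70 = -1.1756
false-alarm rate = Φ(-1.1756) = 0.1199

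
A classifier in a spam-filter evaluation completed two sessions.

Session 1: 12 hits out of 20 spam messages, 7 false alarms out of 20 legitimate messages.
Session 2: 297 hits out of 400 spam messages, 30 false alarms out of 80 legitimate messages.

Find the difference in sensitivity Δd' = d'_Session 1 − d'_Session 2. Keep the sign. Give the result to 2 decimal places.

Session 1: z(0.6000) = 0.253, z(0.3500) = -0.385, d' = 0.638
Session 2: z(0.7425) = 0.651, z(0.3750) = -0.319, d' = 0.970
Δd' = d'_Session 1 − d'_Session 2 = 0.638 − 0.970 = -0.332
Session 2 has the higher sensitivity.

Δd' = -0.33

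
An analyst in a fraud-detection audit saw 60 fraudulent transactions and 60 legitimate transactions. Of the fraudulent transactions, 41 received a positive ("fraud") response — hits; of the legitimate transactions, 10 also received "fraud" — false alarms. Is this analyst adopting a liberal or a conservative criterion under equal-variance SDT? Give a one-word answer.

conservative

z(H) = 0.477, z(FA) = -0.967
c = −½·(z(H) + z(FA)) = 0.245
c > 0 → conservative criterion (biased toward responding “no”).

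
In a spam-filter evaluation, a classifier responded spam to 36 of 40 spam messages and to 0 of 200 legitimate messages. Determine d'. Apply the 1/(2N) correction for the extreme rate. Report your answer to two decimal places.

The false-alarm rate is 0/200 = 0, so apply the 1/(2N) correction: FA → 1/(2·200) = 0.00250.
z(H) = z(0.90000) = 1.282
z(FA) = z(0.00250) = -2.807
d' = 1.282 − (-2.807) = 4.089

d' = 4.09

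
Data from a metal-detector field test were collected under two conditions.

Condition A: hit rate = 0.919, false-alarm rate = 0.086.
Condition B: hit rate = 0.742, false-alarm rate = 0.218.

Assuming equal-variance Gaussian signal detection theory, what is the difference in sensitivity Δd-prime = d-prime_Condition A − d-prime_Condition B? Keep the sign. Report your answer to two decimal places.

Δd-prime = 1.34

Condition A: z(0.919) = 1.398, z(0.086) = -1.366, d' = 2.764
Condition B: z(0.742) = 0.650, z(0.218) = -0.779, d' = 1.429
Δd' = d'_Condition A − d'_Condition B = 2.764 − 1.429 = 1.335
Condition A has the higher sensitivity.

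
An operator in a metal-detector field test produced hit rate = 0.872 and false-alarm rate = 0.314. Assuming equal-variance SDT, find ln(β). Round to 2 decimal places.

ln β = -0.53

z(H) = 1.136
z(FA) = -0.485
ln β = −½·[z(H)² − z(FA)²] = −0.5 × (1.290 − 0.235) = -0.5275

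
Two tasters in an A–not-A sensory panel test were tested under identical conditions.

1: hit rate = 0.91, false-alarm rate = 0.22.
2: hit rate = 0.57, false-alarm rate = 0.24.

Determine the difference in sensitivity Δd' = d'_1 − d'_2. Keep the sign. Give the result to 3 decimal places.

Δd' = 1.230

1: z(0.91) = 1.3408, z(0.22) = -0.7722, d' = 2.1130
2: z(0.57) = 0.1764, z(0.24) = -0.7063, d' = 0.8827
Δd' = d'_1 − d'_2 = 2.1130 − 0.8827 = 1.2303
1 has the higher sensitivity.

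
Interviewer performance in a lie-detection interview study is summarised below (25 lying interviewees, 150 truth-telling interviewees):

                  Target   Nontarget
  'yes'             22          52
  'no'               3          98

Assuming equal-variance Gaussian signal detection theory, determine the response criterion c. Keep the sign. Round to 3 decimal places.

c = -0.390

H = 22/25 = 0.8800
FA = 52/150 = 0.3467
Φ⁻¹(H) = 1.1750
Φ⁻¹(FA) = -0.3942
c = −½·[z(H) + z(FA)] = −0.5 × (1.1750 + (-0.3942)) = -0.3904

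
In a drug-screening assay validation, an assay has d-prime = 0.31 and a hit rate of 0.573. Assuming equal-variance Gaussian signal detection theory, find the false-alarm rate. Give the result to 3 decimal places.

false-alarm rate = 0.450

z(hit rate) = z(0.573) = 0.1840
z(FA) = z(H) − d' = 0.1840 − 0.31 = -0.1260
false-alarm rate = Φ(-0.1260) = 0.4499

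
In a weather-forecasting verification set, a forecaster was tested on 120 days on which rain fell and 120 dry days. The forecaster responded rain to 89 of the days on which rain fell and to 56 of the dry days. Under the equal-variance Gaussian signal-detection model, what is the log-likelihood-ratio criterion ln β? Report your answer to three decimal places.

H = 89/120 = 0.7417
FA = 56/120 = 0.4667
z(0.7417) = 0.6486, z(0.4667) = -0.0836
ln β = −½·[z(H)² − z(FA)²] = −0.5 × (0.4207 − 0.0070) = -0.20685

ln β = -0.207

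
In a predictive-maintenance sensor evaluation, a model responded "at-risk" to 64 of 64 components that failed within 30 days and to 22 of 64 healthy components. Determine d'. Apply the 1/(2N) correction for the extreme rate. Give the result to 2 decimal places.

d' = 2.82

The hit rate is 64/64 = 1, so apply the 1/(2N) correction: H → 1 − 1/(2·64) = 0.99219.
z(H) = z(0.99219) = 2.418
z(FA) = z(0.34375) = -0.402
d' = 2.418 − (-0.402) = 2.820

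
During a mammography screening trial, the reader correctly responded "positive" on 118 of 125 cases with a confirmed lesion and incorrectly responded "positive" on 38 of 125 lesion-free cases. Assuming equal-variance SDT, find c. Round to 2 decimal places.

H = 118/125 = 0.9440
FA = 38/125 = 0.3040
z(H) = 1.589
z(FA) = -0.513
c = −½·[z(H) + z(FA)] = −0.5 × (1.589 + (-0.513)) = -0.538

c = -0.54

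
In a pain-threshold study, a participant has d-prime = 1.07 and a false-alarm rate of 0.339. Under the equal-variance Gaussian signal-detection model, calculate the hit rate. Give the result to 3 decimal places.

z(false-alarm rate) = z(0.339) = -0.4152
z(H) = z(FA) + d' = -0.4152 + 1.07 = 0.6548
hit rate = Φ(0.6548) = 0.7437

hit rate = 0.744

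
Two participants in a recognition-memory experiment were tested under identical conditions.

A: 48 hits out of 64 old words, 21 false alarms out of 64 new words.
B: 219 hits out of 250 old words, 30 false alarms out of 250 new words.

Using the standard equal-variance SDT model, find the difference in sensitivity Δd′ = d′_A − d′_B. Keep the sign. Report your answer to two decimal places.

A: z(0.7500) = 0.674, z(0.3281) = -0.445, d' = 1.119
B: z(0.8760) = 1.155, z(0.1200) = -1.175, d' = 2.330
Δd' = d'_A − d'_B = 1.119 − 2.330 = -1.211
B has the higher sensitivity.

Δd′ = -1.21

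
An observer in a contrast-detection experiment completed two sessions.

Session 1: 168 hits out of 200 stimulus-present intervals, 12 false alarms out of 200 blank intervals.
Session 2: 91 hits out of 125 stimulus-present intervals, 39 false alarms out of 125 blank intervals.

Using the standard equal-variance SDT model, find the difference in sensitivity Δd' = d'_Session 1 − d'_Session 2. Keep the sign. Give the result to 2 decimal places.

Δd' = 1.45

Session 1: z(0.8400) = 0.994, z(0.0600) = -1.555, d' = 2.549
Session 2: z(0.7280) = 0.607, z(0.3120) = -0.490, d' = 1.097
Δd' = d'_Session 1 − d'_Session 2 = 2.549 − 1.097 = 1.452
Session 1 has the higher sensitivity.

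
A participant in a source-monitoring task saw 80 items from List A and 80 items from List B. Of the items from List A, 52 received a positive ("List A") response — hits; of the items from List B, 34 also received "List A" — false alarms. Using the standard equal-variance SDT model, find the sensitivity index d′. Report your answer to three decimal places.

d′ = 0.574

H = 52/80 = 0.6500
FA = 34/80 = 0.4250
z(H) = 0.3853
z(FA) = -0.1891
d' = z(H) − z(FA) = 0.3853 − (-0.1891) = 0.5744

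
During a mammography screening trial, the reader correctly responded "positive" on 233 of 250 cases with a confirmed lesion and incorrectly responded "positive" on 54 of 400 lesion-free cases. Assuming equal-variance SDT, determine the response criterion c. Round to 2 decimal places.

c = -0.19

H = 233/250 = 0.9320
FA = 54/400 = 0.1350
z(H) = z(0.9320) = 1.491
z(FA) = z(0.1350) = -1.103
c = −½·[z(H) + z(FA)] = −0.5 × (1.491 + (-1.103)) = -0.194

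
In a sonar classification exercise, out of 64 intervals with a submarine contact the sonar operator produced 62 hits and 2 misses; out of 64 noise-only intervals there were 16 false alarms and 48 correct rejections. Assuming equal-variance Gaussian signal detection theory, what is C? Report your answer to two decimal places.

C = -0.59

H = 62/64 = 0.9688
FA = 16/64 = 0.2500
z(H) = z(0.9688) = 1.863
z(FA) = z(0.2500) = -0.674
c = −½·[z(H) + z(FA)] = −0.5 × (1.863 + (-0.674)) = -0.5945
c < 0: the sonar operator has a liberal response bias.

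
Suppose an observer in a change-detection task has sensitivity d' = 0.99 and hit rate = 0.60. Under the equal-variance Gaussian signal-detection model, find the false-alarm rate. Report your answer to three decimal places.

z(hit rate) = z(0.60) = 0.2533
z(FA) = z(H) − d' = 0.2533 − 0.99 = -0.7367
false-alarm rate = Φ(-0.7367) = 0.2307

false-alarm rate = 0.231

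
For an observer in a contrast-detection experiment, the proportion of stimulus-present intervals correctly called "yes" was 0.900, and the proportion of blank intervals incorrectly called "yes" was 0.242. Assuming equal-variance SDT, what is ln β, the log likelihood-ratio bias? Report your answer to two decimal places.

ln β = -0.58

Φ⁻¹(H) = Φ⁻¹(0.900) = 1.282
Φ⁻¹(FA) = Φ⁻¹(0.242) = -0.700
ln β = −½·[z(H)² − z(FA)²] = −0.5 × (1.644 − 0.490) = -0.577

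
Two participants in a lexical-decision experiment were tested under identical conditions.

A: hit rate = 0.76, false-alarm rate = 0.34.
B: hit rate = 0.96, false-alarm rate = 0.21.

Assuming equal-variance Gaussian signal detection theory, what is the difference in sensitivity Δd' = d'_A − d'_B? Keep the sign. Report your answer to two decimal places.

A: z(0.76) = 0.706, z(0.34) = -0.412, d' = 1.118
B: z(0.96) = 1.751, z(0.21) = -0.806, d' = 2.557
Δd' = d'_A − d'_B = 1.118 − 2.557 = -1.439
B has the higher sensitivity.

Δd' = -1.44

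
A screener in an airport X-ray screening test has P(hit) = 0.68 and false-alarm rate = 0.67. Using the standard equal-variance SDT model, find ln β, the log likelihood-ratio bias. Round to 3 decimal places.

ln β = -0.013

z(H) = 0.4677
z(FA) = 0.4399
ln β = −½·[z(H)² − z(FA)²] = −0.5 × (0.2187 − 0.1935) = -0.0126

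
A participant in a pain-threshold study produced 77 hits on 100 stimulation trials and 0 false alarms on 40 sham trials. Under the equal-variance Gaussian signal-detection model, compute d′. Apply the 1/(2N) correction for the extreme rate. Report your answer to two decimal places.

d′ = 2.98

The false-alarm rate is 0/40 = 0, so apply the 1/(2N) correction: FA → 1/(2·40) = 0.01250.
z(H) = z(0.77000) = 0.739
z(FA) = z(0.01250) = -2.241
d' = 0.739 − (-2.241) = 2.980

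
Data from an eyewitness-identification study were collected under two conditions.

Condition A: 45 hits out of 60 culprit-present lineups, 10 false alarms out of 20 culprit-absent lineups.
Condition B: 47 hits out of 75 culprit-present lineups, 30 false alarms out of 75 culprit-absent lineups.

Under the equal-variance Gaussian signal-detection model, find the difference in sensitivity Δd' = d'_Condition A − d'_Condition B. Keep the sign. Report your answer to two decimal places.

Δd' = 0.10

Condition A: z(0.7500) = 0.674, z(0.5000) = 0.000, d' = 0.674
Condition B: z(0.6267) = 0.323, z(0.4000) = -0.253, d' = 0.576
Δd' = d'_Condition A − d'_Condition B = 0.674 − 0.576 = 0.098
Condition A has the higher sensitivity.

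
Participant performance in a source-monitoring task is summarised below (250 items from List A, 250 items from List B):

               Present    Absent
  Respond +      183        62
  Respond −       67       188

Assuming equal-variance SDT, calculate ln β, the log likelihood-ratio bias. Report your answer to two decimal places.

H = 183/250 = 0.7320
FA = 62/250 = 0.2480
z(0.7320) = 0.619, z(0.2480) = -0.681
ln β = −½·[z(H)² − z(FA)²] = −0.5 × (0.383 − 0.464) = 0.0405

ln β = 0.04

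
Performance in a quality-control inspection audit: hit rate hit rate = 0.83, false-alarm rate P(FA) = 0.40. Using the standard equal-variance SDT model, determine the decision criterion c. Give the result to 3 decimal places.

z(0.83) = 0.9542, z(0.40) = -0.2533
c = −½·[z(H) + z(FA)] = −0.5 × (0.9542 + (-0.2533)) = -0.35045

c = -0.350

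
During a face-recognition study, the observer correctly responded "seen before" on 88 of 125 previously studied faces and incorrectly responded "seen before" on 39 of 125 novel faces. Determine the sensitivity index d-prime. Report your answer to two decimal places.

d-prime = 1.03

H = 88/125 = 0.7040
FA = 39/125 = 0.3120
Φ⁻¹(H) = Φ⁻¹(0.7040) = 0.5359
Φ⁻¹(FA) = Φ⁻¹(0.3120) = -0.4902
d' = z(H) − z(FA) = 0.5359 − (-0.4902) = 1.0261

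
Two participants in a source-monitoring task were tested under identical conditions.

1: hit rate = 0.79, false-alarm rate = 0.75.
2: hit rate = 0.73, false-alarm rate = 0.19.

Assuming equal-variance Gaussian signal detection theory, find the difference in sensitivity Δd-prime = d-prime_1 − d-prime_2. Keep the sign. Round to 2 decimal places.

1: z(0.79) = 0.806, z(0.75) = 0.674, d' = 0.132
2: z(0.73) = 0.613, z(0.19) = -0.878, d' = 1.491
Δd' = d'_1 − d'_2 = 0.132 − 1.491 = -1.359
2 has the higher sensitivity.

Δd-prime = -1.36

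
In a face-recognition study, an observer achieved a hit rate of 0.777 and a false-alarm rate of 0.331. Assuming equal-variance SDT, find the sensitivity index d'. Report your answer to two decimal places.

d' = 1.20

z(H) = 0.762
z(FA) = -0.437
d' = z(H) − z(FA) = 0.762 − (-0.437) = 1.199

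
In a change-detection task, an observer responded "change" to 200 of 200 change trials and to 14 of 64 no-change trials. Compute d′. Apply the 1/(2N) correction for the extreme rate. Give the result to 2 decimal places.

d′ = 3.58

The hit rate is 200/200 = 1, so apply the 1/(2N) correction: H → 1 − 1/(2·200) = 0.99750.
z(H) = z(0.99750) = 2.807
z(FA) = z(0.21875) = -0.776
d' = 2.807 − (-0.776) = 3.583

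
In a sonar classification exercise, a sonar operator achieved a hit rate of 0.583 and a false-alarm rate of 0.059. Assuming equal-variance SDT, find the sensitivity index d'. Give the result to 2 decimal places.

d' = 1.77

Φ⁻¹(H) = Φ⁻¹(0.583) = 0.210
Φ⁻¹(FA) = Φ⁻¹(0.059) = -1.563
d' = z(H) − z(FA) = 0.210 − (-1.563) = 1.773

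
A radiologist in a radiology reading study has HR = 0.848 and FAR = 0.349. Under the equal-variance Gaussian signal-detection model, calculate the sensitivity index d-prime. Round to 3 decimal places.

d-prime = 1.416

Φ⁻¹(H) = Φ⁻¹(0.848) = 1.0279
Φ⁻¹(FA) = Φ⁻¹(0.349) = -0.3880
d' = z(H) − z(FA) = 1.0279 − (-0.3880) = 1.4159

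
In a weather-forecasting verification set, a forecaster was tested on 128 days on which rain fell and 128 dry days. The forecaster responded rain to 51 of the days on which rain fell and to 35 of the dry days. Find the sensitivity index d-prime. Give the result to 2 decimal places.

d-prime = 0.35

H = 51/128 = 0.3984
FA = 35/128 = 0.2734
z(H) = z(0.3984) = -0.257
z(FA) = z(0.2734) = -0.603
d' = z(H) − z(FA) = -0.257 − (-0.603) = 0.346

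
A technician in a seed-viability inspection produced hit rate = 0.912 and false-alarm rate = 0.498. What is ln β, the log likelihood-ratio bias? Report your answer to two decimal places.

z(0.912) = 1.353, z(0.498) = -0.005
ln β = −½·[z(H)² − z(FA)²] = −0.5 × (1.831 − 0.000) = -0.9155

ln β = -0.92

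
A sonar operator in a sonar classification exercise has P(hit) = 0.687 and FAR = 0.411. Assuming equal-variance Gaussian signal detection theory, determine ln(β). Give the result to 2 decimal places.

ln β = -0.09

Φ⁻¹(0.687) = 0.487, Φ⁻¹(0.411) = -0.225
ln β = −½·[z(H)² − z(FA)²] = −0.5 × (0.237 − 0.051) = -0.093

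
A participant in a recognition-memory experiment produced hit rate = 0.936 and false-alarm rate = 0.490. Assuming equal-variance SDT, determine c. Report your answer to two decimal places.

c = -0.75

z(H) = 1.5220
z(FA) = -0.0251
c = −½·[z(H) + z(FA)] = −0.5 × (1.5220 + (-0.0251)) = -0.74845
c < 0: the participant has a liberal response bias.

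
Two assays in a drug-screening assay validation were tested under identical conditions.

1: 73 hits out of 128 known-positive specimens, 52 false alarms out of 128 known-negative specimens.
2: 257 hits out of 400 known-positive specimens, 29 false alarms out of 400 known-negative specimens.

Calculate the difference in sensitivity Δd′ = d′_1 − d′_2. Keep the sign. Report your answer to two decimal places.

Δd′ = -1.41

1: z(0.5703) = 0.177, z(0.4062) = -0.237, d' = 0.414
2: z(0.6425) = 0.365, z(0.0725) = -1.457, d' = 1.822
Δd' = d'_1 − d'_2 = 0.414 − 1.822 = -1.408
2 has the higher sensitivity.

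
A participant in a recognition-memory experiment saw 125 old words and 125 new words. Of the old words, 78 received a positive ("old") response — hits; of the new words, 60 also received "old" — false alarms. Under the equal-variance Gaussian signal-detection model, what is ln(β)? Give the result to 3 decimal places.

H = 78/125 = 0.6240
FA = 60/125 = 0.4800
z(H) = 0.3160
z(FA) = -0.0502
ln β = −½·[z(H)² − z(FA)²] = −0.5 × (0.0999 − 0.0025) = -0.0487

ln β = -0.049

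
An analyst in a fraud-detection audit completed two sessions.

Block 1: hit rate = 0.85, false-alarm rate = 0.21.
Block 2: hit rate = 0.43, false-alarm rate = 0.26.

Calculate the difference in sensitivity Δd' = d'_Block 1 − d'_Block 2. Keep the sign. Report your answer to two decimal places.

Block 1: z(0.85) = 1.036, z(0.21) = -0.806, d' = 1.842
Block 2: z(0.43) = -0.176, z(0.26) = -0.643, d' = 0.467
Δd' = d'_Block 1 − d'_Block 2 = 1.842 − 0.467 = 1.375
Block 1 has the higher sensitivity.

Δd' = 1.38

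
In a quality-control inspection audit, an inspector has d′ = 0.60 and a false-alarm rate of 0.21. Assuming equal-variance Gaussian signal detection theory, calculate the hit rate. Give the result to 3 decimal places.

z(false-alarm rate) = z(0.21) = -0.8064
z(H) = z(FA) + d' = -0.8064 + 0.60 = -0.2064
hit rate = Φ(-0.2064) = 0.4182

hit rate = 0.418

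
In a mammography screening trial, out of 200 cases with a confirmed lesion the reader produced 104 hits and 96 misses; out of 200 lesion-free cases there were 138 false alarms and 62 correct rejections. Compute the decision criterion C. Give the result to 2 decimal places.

H = 104/200 = 0.5200
FA = 138/200 = 0.6900
Φ⁻¹(0.5200) = 0.0502, Φ⁻¹(0.6900) = 0.4959
c = −½·[z(H) + z(FA)] = −0.5 × (0.0502 + 0.4959) = -0.27305

C = -0.27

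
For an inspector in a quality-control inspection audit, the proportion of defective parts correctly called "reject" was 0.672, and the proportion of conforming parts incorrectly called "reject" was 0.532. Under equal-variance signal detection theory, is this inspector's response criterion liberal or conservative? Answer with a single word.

z(H) = 0.445, z(FA) = 0.080
c = −½·(z(H) + z(FA)) = -0.2625
c < 0 → liberal criterion (biased toward responding “yes”).

liberal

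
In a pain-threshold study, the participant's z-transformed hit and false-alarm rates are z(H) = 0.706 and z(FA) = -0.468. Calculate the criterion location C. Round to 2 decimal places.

c = −½·[z(H) + z(FA)] = −½·(0.706 + (-0.468)) = -0.119
c < 0: the participant has a liberal response bias.

C = -0.12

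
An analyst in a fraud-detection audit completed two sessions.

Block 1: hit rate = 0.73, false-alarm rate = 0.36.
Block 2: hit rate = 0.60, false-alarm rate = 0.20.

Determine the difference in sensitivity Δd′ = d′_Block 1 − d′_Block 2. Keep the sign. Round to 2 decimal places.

Block 1: z(0.73) = 0.613, z(0.36) = -0.358, d' = 0.971
Block 2: z(0.60) = 0.253, z(0.20) = -0.842, d' = 1.095
Δd' = d'_Block 1 − d'_Block 2 = 0.971 − 1.095 = -0.124
Block 2 has the higher sensitivity.

Δd′ = -0.12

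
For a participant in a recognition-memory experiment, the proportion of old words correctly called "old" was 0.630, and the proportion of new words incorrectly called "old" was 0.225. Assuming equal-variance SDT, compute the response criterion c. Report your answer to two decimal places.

c = 0.21

z(H) = 0.3319
z(FA) = -0.7554
c = −½·[z(H) + z(FA)] = −0.5 × (0.3319 + (-0.7554)) = 0.21175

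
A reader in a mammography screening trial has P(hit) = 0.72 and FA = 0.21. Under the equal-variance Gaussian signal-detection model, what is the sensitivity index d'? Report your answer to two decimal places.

z(0.72) = 0.5828, z(0.21) = -0.8064
d' = z(H) − z(FA) = 0.5828 − (-0.8064) = 1.3892

d' = 1.39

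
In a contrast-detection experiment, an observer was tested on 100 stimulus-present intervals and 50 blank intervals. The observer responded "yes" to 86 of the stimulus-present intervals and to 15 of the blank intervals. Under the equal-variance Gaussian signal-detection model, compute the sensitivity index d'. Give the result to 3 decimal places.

H = 86/100 = 0.8600
FA = 15/50 = 0.3000
z(H) = z(0.8600) = 1.0803
z(FA) = z(0.3000) = -0.5244
d' = z(H) − z(FA) = 1.0803 − (-0.5244) = 1.6047

d' = 1.605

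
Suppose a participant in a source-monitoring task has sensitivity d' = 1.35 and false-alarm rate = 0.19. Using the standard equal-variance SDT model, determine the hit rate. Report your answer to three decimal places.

z(false-alarm rate) = z(0.19) = -0.8779
z(H) = z(FA) + d' = -0.8779 + 1.35 = 0.4721
hit rate = Φ(0.4721) = 0.6816

hit rate = 0.682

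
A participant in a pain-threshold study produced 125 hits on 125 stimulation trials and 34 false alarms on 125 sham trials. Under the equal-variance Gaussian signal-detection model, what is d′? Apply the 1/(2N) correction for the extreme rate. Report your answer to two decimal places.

d′ = 3.26

The hit rate is 125/125 = 1, so apply the 1/(2N) correction: H → 1 − 1/(2·125) = 0.99600.
z(H) = z(0.99600) = 2.652
z(FA) = z(0.27200) = -0.607
d' = 2.652 − (-0.607) = 3.259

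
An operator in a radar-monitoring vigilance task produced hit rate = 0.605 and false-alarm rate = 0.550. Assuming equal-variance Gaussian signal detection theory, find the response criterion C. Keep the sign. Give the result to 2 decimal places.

Φ⁻¹(H) = 0.266
Φ⁻¹(FA) = 0.126
c = −½·[z(H) + z(FA)] = −0.5 × (0.266 + 0.126) = -0.196
c < 0: the operator has a liberal response bias.

C = -0.20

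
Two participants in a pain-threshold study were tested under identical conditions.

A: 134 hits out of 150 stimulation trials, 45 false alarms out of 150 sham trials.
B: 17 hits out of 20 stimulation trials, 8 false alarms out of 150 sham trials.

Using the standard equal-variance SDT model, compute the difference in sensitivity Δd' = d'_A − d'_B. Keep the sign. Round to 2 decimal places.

Δd' = -0.88

A: z(0.8933) = 1.244, z(0.3000) = -0.524, d' = 1.768
B: z(0.8500) = 1.036, z(0.0533) = -1.614, d' = 2.650
Δd' = d'_A − d'_B = 1.768 − 2.650 = -0.882
B has the higher sensitivity.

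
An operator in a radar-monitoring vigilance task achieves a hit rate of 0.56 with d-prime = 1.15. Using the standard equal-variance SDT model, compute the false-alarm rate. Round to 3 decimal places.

z(hit rate) = z(0.56) = 0.1510
z(FA) = z(H) − d' = 0.1510 − 1.15 = -0.9990
false-alarm rate = Φ(-0.9990) = 0.1589

false-alarm rate = 0.159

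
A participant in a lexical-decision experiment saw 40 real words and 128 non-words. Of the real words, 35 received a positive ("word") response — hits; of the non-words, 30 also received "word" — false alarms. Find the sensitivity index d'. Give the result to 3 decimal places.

d' = 1.875

H = 35/40 = 0.8750
FA = 30/128 = 0.2344
z(H) = z(0.8750) = 1.1503
z(FA) = z(0.2344) = -0.7244
d' = z(H) − z(FA) = 1.1503 − (-0.7244) = 1.8747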